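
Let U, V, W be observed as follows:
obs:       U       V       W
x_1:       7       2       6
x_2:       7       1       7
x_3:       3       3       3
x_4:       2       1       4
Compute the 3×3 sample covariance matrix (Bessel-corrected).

Step 1 — column means:
  mean(U) = (7 + 7 + 3 + 2) / 4 = 19/4 = 4.75
  mean(V) = (2 + 1 + 3 + 1) / 4 = 7/4 = 1.75
  mean(W) = (6 + 7 + 3 + 4) / 4 = 20/4 = 5

Step 2 — sample covariance S[i,j] = (1/(n-1)) · Σ_k (x_{k,i} - mean_i) · (x_{k,j} - mean_j), with n-1 = 3.
  S[U,U] = ((2.25)·(2.25) + (2.25)·(2.25) + (-1.75)·(-1.75) + (-2.75)·(-2.75)) / 3 = 20.75/3 = 6.9167
  S[U,V] = ((2.25)·(0.25) + (2.25)·(-0.75) + (-1.75)·(1.25) + (-2.75)·(-0.75)) / 3 = -1.25/3 = -0.4167
  S[U,W] = ((2.25)·(1) + (2.25)·(2) + (-1.75)·(-2) + (-2.75)·(-1)) / 3 = 13/3 = 4.3333
  S[V,V] = ((0.25)·(0.25) + (-0.75)·(-0.75) + (1.25)·(1.25) + (-0.75)·(-0.75)) / 3 = 2.75/3 = 0.9167
  S[V,W] = ((0.25)·(1) + (-0.75)·(2) + (1.25)·(-2) + (-0.75)·(-1)) / 3 = -3/3 = -1
  S[W,W] = ((1)·(1) + (2)·(2) + (-2)·(-2) + (-1)·(-1)) / 3 = 10/3 = 3.3333

S is symmetric (S[j,i] = S[i,j]). Assembling:

S = [[6.9167, -0.4167, 4.3333],
 [-0.4167, 0.9167, -1],
 [4.3333, -1, 3.3333]]


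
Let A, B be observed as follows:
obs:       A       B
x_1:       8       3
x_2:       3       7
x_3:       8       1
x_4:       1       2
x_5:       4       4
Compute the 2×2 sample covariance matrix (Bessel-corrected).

Step 1 — column means:
  mean(A) = (8 + 3 + 8 + 1 + 4) / 5 = 24/5 = 4.8
  mean(B) = (3 + 7 + 1 + 2 + 4) / 5 = 17/5 = 3.4

Step 2 — sample covariance S[i,j] = (1/(n-1)) · Σ_k (x_{k,i} - mean_i) · (x_{k,j} - mean_j), with n-1 = 4.
  S[A,A] = ((3.2)·(3.2) + (-1.8)·(-1.8) + (3.2)·(3.2) + (-3.8)·(-3.8) + (-0.8)·(-0.8)) / 4 = 38.8/4 = 9.7
  S[A,B] = ((3.2)·(-0.4) + (-1.8)·(3.6) + (3.2)·(-2.4) + (-3.8)·(-1.4) + (-0.8)·(0.6)) / 4 = -10.6/4 = -2.65
  S[B,B] = ((-0.4)·(-0.4) + (3.6)·(3.6) + (-2.4)·(-2.4) + (-1.4)·(-1.4) + (0.6)·(0.6)) / 4 = 21.2/4 = 5.3

S is symmetric (S[j,i] = S[i,j]). Assembling:

S = [[9.7, -2.65],
 [-2.65, 5.3]]


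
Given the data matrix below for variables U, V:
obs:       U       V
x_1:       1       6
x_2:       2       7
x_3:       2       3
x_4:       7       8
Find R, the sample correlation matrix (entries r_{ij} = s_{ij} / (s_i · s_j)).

Step 1 — column means:
  mean(U) = (1 + 2 + 2 + 7) / 4 = 12/4 = 3
  mean(V) = (6 + 7 + 3 + 8) / 4 = 24/4 = 6

Step 2 — sample variances and covariances s[i,j] = (1/(n-1)) · Σ_k (x_{k,i} - mean_i) · (x_{k,j} - mean_j), with n-1 = 3:
  s[U,U] = ((-2)·(-2) + (-1)·(-1) + (-1)·(-1) + (4)·(4)) / 3 = 22/3 = 7.3333
  s[U,V] = ((-2)·(0) + (-1)·(1) + (-1)·(-3) + (4)·(2)) / 3 = 10/3 = 3.3333
  s[V,V] = ((0)·(0) + (1)·(1) + (-3)·(-3) + (2)·(2)) / 3 = 14/3 = 4.6667
  Sample standard deviations s_i = √(s[i,i]):
  s(U) = √(7.3333) = 2.708
  s(V) = √(4.6667) = 2.1602

Step 3 — r_{ij} = s_{ij} / (s_i · s_j):
  r[U,U] = 1 (diagonal).
  r[U,V] = 3.3333 / (2.708 · 2.1602) = 3.3333 / 5.85 = 0.5698
  r[V,V] = 1 (diagonal).

R is symmetric with unit diagonal. Assembling:

R = [[1, 0.5698],
 [0.5698, 1]]


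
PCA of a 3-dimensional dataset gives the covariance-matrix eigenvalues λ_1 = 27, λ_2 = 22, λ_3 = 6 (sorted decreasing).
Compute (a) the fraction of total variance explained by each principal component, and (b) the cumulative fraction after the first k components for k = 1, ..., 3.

Step 1 — total variance = trace(Sigma) = Σ λ_i = 27 + 22 + 6 = 55.

Step 2 — fraction explained by component i = λ_i / Σ λ:
  PC1: 27/55 = 0.4909
  PC2: 22/55 = 0.4
  PC3: 6/55 = 0.1091

Step 3 — cumulative fraction after k components = (λ_1 + ... + λ_k) / Σ λ:
  k = 1: 27/55 = 0.4909
  k = 2: (27 + 22)/55 = 49/55 = 0.8909
  k = 3: (27 + 22 + 6)/55 = 55/55 = 1

Summary (fraction, with percent):

explained: PC1 0.4909 (49.09%), PC2 0.4 (40%), PC3 0.1091 (10.91%);  cumulative: 0.4909, 0.8909, 1


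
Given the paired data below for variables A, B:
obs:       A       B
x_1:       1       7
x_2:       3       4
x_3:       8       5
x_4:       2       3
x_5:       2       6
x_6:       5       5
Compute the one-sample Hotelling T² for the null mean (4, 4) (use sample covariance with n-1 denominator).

Step 1 — sample mean vector:
  mean(A) = (1 + 3 + 8 + 2 + 2 + 5) / 6 = 21/6 = 3.5
  mean(B) = (7 + 4 + 5 + 3 + 6 + 5) / 6 = 30/6 = 5
  x̄ = (3.5, 5),  deviation x̄ - mu_0 = (3.5, 5) - (4, 4) = (-0.5, 1).

Step 2 — sample covariance matrix, S[i,j] = (1/(n-1)) · Σ_k (x_{k,i} - mean_i) · (x_{k,j} - mean_j), divisor n-1 = 5:
  S[A,A] = ((-2.5)·(-2.5) + (-0.5)·(-0.5) + (4.5)·(4.5) + (-1.5)·(-1.5) + (-1.5)·(-1.5) + (1.5)·(1.5)) / 5 = 33.5/5 = 6.7
  S[A,B] = ((-2.5)·(2) + (-0.5)·(-1) + (4.5)·(0) + (-1.5)·(-2) + (-1.5)·(1) + (1.5)·(0)) / 5 = -3/5 = -0.6
  S[B,B] = ((2)·(2) + (-1)·(-1) + (0)·(0) + (-2)·(-2) + (1)·(1) + (0)·(0)) / 5 = 10/5 = 2
  S = [[6.7, -0.6],
 [-0.6, 2]].

Step 3 — invert S. det(S) = 6.7·2 - (-0.6)² = 13.04.
  S^{-1} = (1/det) · [[d, -b], [-b, a]] = [[0.1534, 0.046],
 [0.046, 0.5138]].

Step 4 — quadratic form (x̄ - mu_0)^T · S^{-1} · (x̄ - mu_0):
  S^{-1} · (x̄ - mu_0) = (-0.0307, 0.4908),
  (x̄ - mu_0)^T · [...] = (-0.5)·(-0.0307) + (1)·(0.4908) = 0.5061.

Step 5 — scale by n: T² = 6 · 0.5061 = 3.0368.

T² ≈ 3.0368


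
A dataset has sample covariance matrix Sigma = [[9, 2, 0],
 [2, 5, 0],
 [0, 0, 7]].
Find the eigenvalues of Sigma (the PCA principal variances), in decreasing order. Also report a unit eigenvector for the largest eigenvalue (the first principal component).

Step 1 — characteristic polynomial p(λ) = det(λI - Sigma) = λ³ - tr·λ² + c_1·λ - det, where tr = trace, c_1 = sum of the principal 2×2 minors, det = det(Sigma):
  tr = 9 + 5 + 7 = 21,
  c_1 = (9·5 - (2)²) + (9·7 - (0)²) + (5·7 - (0)²) = 41 + 63 + 35 = 139,
  det = 9·(5·7 - (0)²) - (2)·((2)·7 - (0)·(0)) + (0)·((2)·(0) - 5·(0)) = 9·(35) - (2)·(14) + (0)·(0) = 287.
  So p(λ) = λ³ - 21λ² + 139λ - 287.
Step 2 — look for an integer root (rational root theorem: any rational root is an integer divisor of 287). Testing λ = 7:
  p(7) = 343 - 1029 + 973 - 287 = 0  ✓
  Dividing out (λ - 7): p(λ) = (λ - 7)(λ² - 14λ + 41).
Step 3 — remaining eigenvalues from the quadratic λ² - 14λ + 41 = 0:
  Δ = 14² - 4·41 = 196 - 164 = 32,  λ = (14 ± √32)/2 = (14 ± 5.6569)/2 ≈ 9.8284 or 4.1716.
  Sorted: λ_1 = 9.8284,  λ_2 = 7,  λ_3 = 4.1716  (check: sum = 21 = tr ✓).

Step 4 — unit eigenvector for λ_1 ≈ 9.8284: v spans the null space of (Sigma - λ_1 I), whose rows are
  r_1 = (-0.8284, 2, 0),  r_2 = (2, -4.8284, 0),  r_3 = (0, 0, -2.8284).
  v is orthogonal to every row, so take v ∝ r_1 × r_3 = ((2)·(-2.8284) - (0)·(0), (0)·(0) - (-0.8284)·(-2.8284), (-0.8284)·(0) - (2)·(0)) ≈ (-5.6569, -2.3431, 0).
  Rescale (multiply by -1 so the first nonzero entry is positive): u = (5.6569, 2.3431, 0).
  ||u|| = √((5.6569)² + (2.3431)² + (0)²) = √(37.4903) ≈ 6.1229,  v_1 = u/||u|| ≈ (0.9239, 0.3827, 0) (||v_1|| = 1).

λ_1 = 9.8284,  λ_2 = 7,  λ_3 = 4.1716;  v_1 ≈ (0.9239, 0.3827, 0)


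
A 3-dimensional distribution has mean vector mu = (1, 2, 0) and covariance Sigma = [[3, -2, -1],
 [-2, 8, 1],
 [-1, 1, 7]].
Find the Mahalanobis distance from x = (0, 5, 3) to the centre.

Step 1 — centre the observation: (x - mu) = (-1, 3, 3).

Step 2 — invert Sigma (cofactor / det for 3×3, or solve directly):
  Sigma^{-1} = [[0.4135, 0.0977, 0.0451],
 [0.0977, 0.1504, -0.0075],
 [0.0451, -0.0075, 0.1504]].

Step 3 — form the quadratic (x - mu)^T · Sigma^{-1} · (x - mu):
  Sigma^{-1} · (x - mu) = (0.015, 0.3308, 0.3835).
  (x - mu)^T · [Sigma^{-1} · (x - mu)] = (-1)·(0.015) + (3)·(0.3308) + (3)·(0.3835) = 2.1278.

Step 4 — take square root: d = √(2.1278) ≈ 1.4587.

d(x, mu) = √(2.1278) ≈ 1.4587


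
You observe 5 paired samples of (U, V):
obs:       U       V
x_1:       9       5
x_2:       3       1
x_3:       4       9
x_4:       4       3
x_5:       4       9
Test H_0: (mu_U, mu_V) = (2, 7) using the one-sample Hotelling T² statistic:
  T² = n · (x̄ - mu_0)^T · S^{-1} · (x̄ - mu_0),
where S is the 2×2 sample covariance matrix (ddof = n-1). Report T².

Step 1 — sample mean vector:
  mean(U) = (9 + 3 + 4 + 4 + 4) / 5 = 24/5 = 4.8
  mean(V) = (5 + 1 + 9 + 3 + 9) / 5 = 27/5 = 5.4
  x̄ = (4.8, 5.4),  deviation x̄ - mu_0 = (4.8, 5.4) - (2, 7) = (2.8, -1.6).

Step 2 — sample covariance matrix, S[i,j] = (1/(n-1)) · Σ_k (x_{k,i} - mean_i) · (x_{k,j} - mean_j), divisor n-1 = 4:
  S[U,U] = ((4.2)·(4.2) + (-1.8)·(-1.8) + (-0.8)·(-0.8) + (-0.8)·(-0.8) + (-0.8)·(-0.8)) / 4 = 22.8/4 = 5.7
  S[U,V] = ((4.2)·(-0.4) + (-1.8)·(-4.4) + (-0.8)·(3.6) + (-0.8)·(-2.4) + (-0.8)·(3.6)) / 4 = 2.4/4 = 0.6
  S[V,V] = ((-0.4)·(-0.4) + (-4.4)·(-4.4) + (3.6)·(3.6) + (-2.4)·(-2.4) + (3.6)·(3.6)) / 4 = 51.2/4 = 12.8
  S = [[5.7, 0.6],
 [0.6, 12.8]].

Step 3 — invert S. det(S) = 5.7·12.8 - (0.6)² = 72.6.
  S^{-1} = (1/det) · [[d, -b], [-b, a]] = [[0.1763, -0.0083],
 [-0.0083, 0.0785]].

Step 4 — quadratic form (x̄ - mu_0)^T · S^{-1} · (x̄ - mu_0):
  S^{-1} · (x̄ - mu_0) = (0.5069, -0.1488),
  (x̄ - mu_0)^T · [...] = (2.8)·(0.5069) + (-1.6)·(-0.1488) = 1.6573.

Step 5 — scale by n: T² = 5 · 1.6573 = 8.2865.

T² ≈ 8.2865


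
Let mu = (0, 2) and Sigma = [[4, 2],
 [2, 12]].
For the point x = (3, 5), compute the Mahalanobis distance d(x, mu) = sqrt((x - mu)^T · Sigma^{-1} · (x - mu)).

Step 1 — centre the observation: (x - mu) = (3, 3).

Step 2 — invert Sigma. det(Sigma) = 4·12 - (2)² = 44.
  Sigma^{-1} = (1/det) · [[d, -b], [-b, a]] = [[0.2727, -0.0455],
 [-0.0455, 0.0909]].

Step 3 — form the quadratic (x - mu)^T · Sigma^{-1} · (x - mu):
  Sigma^{-1} · (x - mu) = (0.6818, 0.1364).
  (x - mu)^T · [Sigma^{-1} · (x - mu)] = (3)·(0.6818) + (3)·(0.1364) = 2.4545.

Step 4 — take square root: d = √(2.4545) ≈ 1.5667.

d(x, mu) = √(2.4545) ≈ 1.5667


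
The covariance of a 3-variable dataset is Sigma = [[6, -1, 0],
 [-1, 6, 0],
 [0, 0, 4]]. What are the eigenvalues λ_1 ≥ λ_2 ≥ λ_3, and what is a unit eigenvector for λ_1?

Step 1 — characteristic polynomial p(λ) = det(λI - Sigma) = λ³ - tr·λ² + c_1·λ - det, where tr = trace, c_1 = sum of the principal 2×2 minors, det = det(Sigma):
  tr = 6 + 6 + 4 = 16,
  c_1 = (6·6 - (-1)²) + (6·4 - (0)²) + (6·4 - (0)²) = 35 + 24 + 24 = 83,
  det = 6·(6·4 - (0)²) - (-1)·((-1)·4 - (0)·(0)) + (0)·((-1)·(0) - 6·(0)) = 6·(24) - (-1)·(-4) + (0)·(0) = 140.
  So p(λ) = λ³ - 16λ² + 83λ - 140.
Step 2 — look for an integer root (rational root theorem: any rational root is an integer divisor of 140). Testing λ = 4:
  p(4) = 64 - 256 + 332 - 140 = 0  ✓
  Dividing out (λ - 4): p(λ) = (λ - 4)(λ² - 12λ + 35).
Step 3 — remaining eigenvalues from the quadratic λ² - 12λ + 35 = 0:
  Δ = 12² - 4·35 = 144 - 140 = 4,  λ = (12 ± √4)/2 = (12 ± 2)/2 = 7 or 5.
  Sorted: λ_1 = 7,  λ_2 = 5,  λ_3 = 4  (check: sum = 16 = tr ✓).

Step 4 — unit eigenvector for λ_1 = 7: v spans the null space of (Sigma - λ_1 I), whose rows are
  r_1 = (-1, -1, 0),  r_2 = (-1, -1, 0),  r_3 = (0, 0, -3).
  v is orthogonal to every row, so take v ∝ r_1 × r_3 = ((-1)·(-3) - (0)·(0), (0)·(0) - (-1)·(-3), (-1)·(0) - (-1)·(0)) = (3, -3, 0).
  Rescale (divide by 3): u = (1, -1, 0).
  ||u|| = √((1)² + (-1)² + (0)²) = √(2) ≈ 1.4142,  v_1 = u/||u|| ≈ (0.7071, -0.7071, 0) (||v_1|| = 1).

λ_1 = 7,  λ_2 = 5,  λ_3 = 4;  v_1 ≈ (0.7071, -0.7071, 0)


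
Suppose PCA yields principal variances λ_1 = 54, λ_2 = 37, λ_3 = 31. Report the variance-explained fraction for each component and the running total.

Step 1 — total variance = trace(Sigma) = Σ λ_i = 54 + 37 + 31 = 122.

Step 2 — fraction explained by component i = λ_i / Σ λ:
  PC1: 54/122 = 0.4426
  PC2: 37/122 = 0.3033
  PC3: 31/122 = 0.2541

Step 3 — cumulative fraction after k components = (λ_1 + ... + λ_k) / Σ λ:
  k = 1: 54/122 = 0.4426
  k = 2: (54 + 37)/122 = 91/122 = 0.7459
  k = 3: (54 + 37 + 31)/122 = 122/122 = 1

Summary (fraction, with percent):

explained: PC1 0.4426 (44.26%), PC2 0.3033 (30.33%), PC3 0.2541 (25.41%);  cumulative: 0.4426, 0.7459, 1


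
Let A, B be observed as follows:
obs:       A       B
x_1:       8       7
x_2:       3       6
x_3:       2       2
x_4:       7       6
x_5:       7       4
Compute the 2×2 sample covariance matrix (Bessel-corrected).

Step 1 — column means:
  mean(A) = (8 + 3 + 2 + 7 + 7) / 5 = 27/5 = 5.4
  mean(B) = (7 + 6 + 2 + 6 + 4) / 5 = 25/5 = 5

Step 2 — sample covariance S[i,j] = (1/(n-1)) · Σ_k (x_{k,i} - mean_i) · (x_{k,j} - mean_j), with n-1 = 4.
  S[A,A] = ((2.6)·(2.6) + (-2.4)·(-2.4) + (-3.4)·(-3.4) + (1.6)·(1.6) + (1.6)·(1.6)) / 4 = 29.2/4 = 7.3
  S[A,B] = ((2.6)·(2) + (-2.4)·(1) + (-3.4)·(-3) + (1.6)·(1) + (1.6)·(-1)) / 4 = 13/4 = 3.25
  S[B,B] = ((2)·(2) + (1)·(1) + (-3)·(-3) + (1)·(1) + (-1)·(-1)) / 4 = 16/4 = 4

S is symmetric (S[j,i] = S[i,j]). Assembling:

S = [[7.3, 3.25],
 [3.25, 4]]


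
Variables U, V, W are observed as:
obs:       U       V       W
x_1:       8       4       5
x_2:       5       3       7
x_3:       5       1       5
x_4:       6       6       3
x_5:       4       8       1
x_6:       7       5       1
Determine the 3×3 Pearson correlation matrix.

Step 1 — column means:
  mean(U) = (8 + 5 + 5 + 6 + 4 + 7) / 6 = 35/6 = 5.8333
  mean(V) = (4 + 3 + 1 + 6 + 8 + 5) / 6 = 27/6 = 4.5
  mean(W) = (5 + 7 + 5 + 3 + 1 + 1) / 6 = 22/6 = 3.6667

Step 2 — sample variances and covariances s[i,j] = (1/(n-1)) · Σ_k (x_{k,i} - mean_i) · (x_{k,j} - mean_j), with n-1 = 5:
  s[U,U] = ((2.1667)·(2.1667) + (-0.8333)·(-0.8333) + (-0.8333)·(-0.8333) + (0.1667)·(0.1667) + (-1.8333)·(-1.8333) + (1.1667)·(1.1667)) / 5 = 10.8333/5 = 2.1667
  s[U,V] = ((2.1667)·(-0.5) + (-0.8333)·(-1.5) + (-0.8333)·(-3.5) + (0.1667)·(1.5) + (-1.8333)·(3.5) + (1.1667)·(0.5)) / 5 = -2.5/5 = -0.5
  s[U,W] = ((2.1667)·(1.3333) + (-0.8333)·(3.3333) + (-0.8333)·(1.3333) + (0.1667)·(-0.6667) + (-1.8333)·(-2.6667) + (1.1667)·(-2.6667)) / 5 = 0.6667/5 = 0.1333
  s[V,V] = ((-0.5)·(-0.5) + (-1.5)·(-1.5) + (-3.5)·(-3.5) + (1.5)·(1.5) + (3.5)·(3.5) + (0.5)·(0.5)) / 5 = 29.5/5 = 5.9
  s[V,W] = ((-0.5)·(1.3333) + (-1.5)·(3.3333) + (-3.5)·(1.3333) + (1.5)·(-0.6667) + (3.5)·(-2.6667) + (0.5)·(-2.6667)) / 5 = -22/5 = -4.4
  s[W,W] = ((1.3333)·(1.3333) + (3.3333)·(3.3333) + (1.3333)·(1.3333) + (-0.6667)·(-0.6667) + (-2.6667)·(-2.6667) + (-2.6667)·(-2.6667)) / 5 = 29.3333/5 = 5.8667
  Sample standard deviations s_i = √(s[i,i]):
  s(U) = √(2.1667) = 1.472
  s(V) = √(5.9) = 2.429
  s(W) = √(5.8667) = 2.4221

Step 3 — r_{ij} = s_{ij} / (s_i · s_j):
  r[U,U] = 1 (diagonal).
  r[U,V] = -0.5 / (1.472 · 2.429) = -0.5 / 3.5754 = -0.1398
  r[U,W] = 0.1333 / (1.472 · 2.4221) = 0.1333 / 3.5653 = 0.0374
  r[V,V] = 1 (diagonal).
  r[V,W] = -4.4 / (2.429 · 2.4221) = -4.4 / 5.8833 = -0.7479
  r[W,W] = 1 (diagonal).

R is symmetric with unit diagonal. Assembling:

R = [[1, -0.1398, 0.0374],
 [-0.1398, 1, -0.7479],
 [0.0374, -0.7479, 1]]


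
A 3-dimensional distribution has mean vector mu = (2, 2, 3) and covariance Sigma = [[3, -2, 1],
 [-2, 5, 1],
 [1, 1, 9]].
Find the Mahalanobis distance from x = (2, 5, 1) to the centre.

Step 1 — centre the observation: (x - mu) = (0, 3, -2).

Step 2 — invert Sigma (cofactor / det for 3×3, or solve directly):
  Sigma^{-1} = [[0.5057, 0.2184, -0.0805],
 [0.2184, 0.2989, -0.0575],
 [-0.0805, -0.0575, 0.1264]].

Step 3 — form the quadratic (x - mu)^T · Sigma^{-1} · (x - mu):
  Sigma^{-1} · (x - mu) = (0.8161, 1.0115, -0.4253).
  (x - mu)^T · [Sigma^{-1} · (x - mu)] = (0)·(0.8161) + (3)·(1.0115) + (-2)·(-0.4253) = 3.8851.

Step 4 — take square root: d = √(3.8851) ≈ 1.9711.

d(x, mu) = √(3.8851) ≈ 1.9711


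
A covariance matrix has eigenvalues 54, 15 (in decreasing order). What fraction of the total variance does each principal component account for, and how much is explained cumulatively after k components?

Step 1 — total variance = trace(Sigma) = Σ λ_i = 54 + 15 = 69.

Step 2 — fraction explained by component i = λ_i / Σ λ:
  PC1: 54/69 = 0.7826
  PC2: 15/69 = 0.2174

Step 3 — cumulative fraction after k components = (λ_1 + ... + λ_k) / Σ λ:
  k = 1: 54/69 = 0.7826
  k = 2: (54 + 15)/69 = 69/69 = 1

Summary (fraction, with percent):

explained: PC1 0.7826 (78.26%), PC2 0.2174 (21.74%);  cumulative: 0.7826, 1


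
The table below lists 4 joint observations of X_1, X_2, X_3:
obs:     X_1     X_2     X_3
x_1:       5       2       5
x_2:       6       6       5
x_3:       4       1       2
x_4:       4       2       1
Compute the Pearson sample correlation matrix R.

Step 1 — column means:
  mean(X_1) = (5 + 6 + 4 + 4) / 4 = 19/4 = 4.75
  mean(X_2) = (2 + 6 + 1 + 2) / 4 = 11/4 = 2.75
  mean(X_3) = (5 + 5 + 2 + 1) / 4 = 13/4 = 3.25

Step 2 — sample variances and covariances s[i,j] = (1/(n-1)) · Σ_k (x_{k,i} - mean_i) · (x_{k,j} - mean_j), with n-1 = 3:
  s[X_1,X_1] = ((0.25)·(0.25) + (1.25)·(1.25) + (-0.75)·(-0.75) + (-0.75)·(-0.75)) / 3 = 2.75/3 = 0.9167
  s[X_1,X_2] = ((0.25)·(-0.75) + (1.25)·(3.25) + (-0.75)·(-1.75) + (-0.75)·(-0.75)) / 3 = 5.75/3 = 1.9167
  s[X_1,X_3] = ((0.25)·(1.75) + (1.25)·(1.75) + (-0.75)·(-1.25) + (-0.75)·(-2.25)) / 3 = 5.25/3 = 1.75
  s[X_2,X_2] = ((-0.75)·(-0.75) + (3.25)·(3.25) + (-1.75)·(-1.75) + (-0.75)·(-0.75)) / 3 = 14.75/3 = 4.9167
  s[X_2,X_3] = ((-0.75)·(1.75) + (3.25)·(1.75) + (-1.75)·(-1.25) + (-0.75)·(-2.25)) / 3 = 8.25/3 = 2.75
  s[X_3,X_3] = ((1.75)·(1.75) + (1.75)·(1.75) + (-1.25)·(-1.25) + (-2.25)·(-2.25)) / 3 = 12.75/3 = 4.25
  Sample standard deviations s_i = √(s[i,i]):
  s(X_1) = √(0.9167) = 0.9574
  s(X_2) = √(4.9167) = 2.2174
  s(X_3) = √(4.25) = 2.0616

Step 3 — r_{ij} = s_{ij} / (s_i · s_j):
  r[X_1,X_1] = 1 (diagonal).
  r[X_1,X_2] = 1.9167 / (0.9574 · 2.2174) = 1.9167 / 2.123 = 0.9028
  r[X_1,X_3] = 1.75 / (0.9574 · 2.0616) = 1.75 / 1.9738 = 0.8866
  r[X_2,X_2] = 1 (diagonal).
  r[X_2,X_3] = 2.75 / (2.2174 · 2.0616) = 2.75 / 4.5712 = 0.6016
  r[X_3,X_3] = 1 (diagonal).

R is symmetric with unit diagonal. Assembling:

R = [[1, 0.9028, 0.8866],
 [0.9028, 1, 0.6016],
 [0.8866, 0.6016, 1]]


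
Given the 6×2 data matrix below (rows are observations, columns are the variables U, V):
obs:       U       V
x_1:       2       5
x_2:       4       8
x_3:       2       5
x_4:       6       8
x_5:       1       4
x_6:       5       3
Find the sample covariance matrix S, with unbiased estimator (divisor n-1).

Step 1 — column means:
  mean(U) = (2 + 4 + 2 + 6 + 1 + 5) / 6 = 20/6 = 3.3333
  mean(V) = (5 + 8 + 5 + 8 + 4 + 3) / 6 = 33/6 = 5.5

Step 2 — sample covariance S[i,j] = (1/(n-1)) · Σ_k (x_{k,i} - mean_i) · (x_{k,j} - mean_j), with n-1 = 5.
  S[U,U] = ((-1.3333)·(-1.3333) + (0.6667)·(0.6667) + (-1.3333)·(-1.3333) + (2.6667)·(2.6667) + (-2.3333)·(-2.3333) + (1.6667)·(1.6667)) / 5 = 19.3333/5 = 3.8667
  S[U,V] = ((-1.3333)·(-0.5) + (0.6667)·(2.5) + (-1.3333)·(-0.5) + (2.6667)·(2.5) + (-2.3333)·(-1.5) + (1.6667)·(-2.5)) / 5 = 9/5 = 1.8
  S[V,V] = ((-0.5)·(-0.5) + (2.5)·(2.5) + (-0.5)·(-0.5) + (2.5)·(2.5) + (-1.5)·(-1.5) + (-2.5)·(-2.5)) / 5 = 21.5/5 = 4.3

S is symmetric (S[j,i] = S[i,j]). Assembling:

S = [[3.8667, 1.8],
 [1.8, 4.3]]


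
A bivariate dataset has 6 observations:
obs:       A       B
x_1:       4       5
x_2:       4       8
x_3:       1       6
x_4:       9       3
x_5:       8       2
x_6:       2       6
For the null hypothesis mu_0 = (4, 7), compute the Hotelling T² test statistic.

Step 1 — sample mean vector:
  mean(A) = (4 + 4 + 1 + 9 + 8 + 2) / 6 = 28/6 = 4.6667
  mean(B) = (5 + 8 + 6 + 3 + 2 + 6) / 6 = 30/6 = 5
  x̄ = (4.6667, 5),  deviation x̄ - mu_0 = (4.6667, 5) - (4, 7) = (0.6667, -2).

Step 2 — sample covariance matrix, S[i,j] = (1/(n-1)) · Σ_k (x_{k,i} - mean_i) · (x_{k,j} - mean_j), divisor n-1 = 5:
  S[A,A] = ((-0.6667)·(-0.6667) + (-0.6667)·(-0.6667) + (-3.6667)·(-3.6667) + (4.3333)·(4.3333) + (3.3333)·(3.3333) + (-2.6667)·(-2.6667)) / 5 = 51.3333/5 = 10.2667
  S[A,B] = ((-0.6667)·(0) + (-0.6667)·(3) + (-3.6667)·(1) + (4.3333)·(-2) + (3.3333)·(-3) + (-2.6667)·(1)) / 5 = -27/5 = -5.4
  S[B,B] = ((0)·(0) + (3)·(3) + (1)·(1) + (-2)·(-2) + (-3)·(-3) + (1)·(1)) / 5 = 24/5 = 4.8
  S = [[10.2667, -5.4],
 [-5.4, 4.8]].

Step 3 — invert S. det(S) = 10.2667·4.8 - (-5.4)² = 20.12.
  S^{-1} = (1/det) · [[d, -b], [-b, a]] = [[0.2386, 0.2684],
 [0.2684, 0.5103]].

Step 4 — quadratic form (x̄ - mu_0)^T · S^{-1} · (x̄ - mu_0):
  S^{-1} · (x̄ - mu_0) = (-0.3777, -0.8416),
  (x̄ - mu_0)^T · [...] = (0.6667)·(-0.3777) + (-2)·(-0.8416) = 1.4314.

Step 5 — scale by n: T² = 6 · 1.4314 = 8.5885.

T² ≈ 8.5885


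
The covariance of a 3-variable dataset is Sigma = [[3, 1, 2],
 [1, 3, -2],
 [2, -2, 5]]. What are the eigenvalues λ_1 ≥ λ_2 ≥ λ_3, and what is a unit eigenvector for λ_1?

Step 1 — characteristic polynomial p(λ) = det(λI - Sigma) = λ³ - tr·λ² + c_1·λ - det, where tr = trace, c_1 = sum of the principal 2×2 minors, det = det(Sigma):
  tr = 3 + 3 + 5 = 11,
  c_1 = (3·3 - (1)²) + (3·5 - (2)²) + (3·5 - (-2)²) = 8 + 11 + 11 = 30,
  det = 3·(3·5 - (-2)²) - (1)·((1)·5 - (-2)·(2)) + (2)·((1)·(-2) - 3·(2)) = 3·(11) - (1)·(9) + (2)·(-8) = 8.
  So p(λ) = λ³ - 11λ² + 30λ - 8.
Step 2 — look for an integer root (rational root theorem: any rational root is an integer divisor of 8). Testing λ = 4:
  p(4) = 64 - 176 + 120 - 8 = 0  ✓
  Dividing out (λ - 4): p(λ) = (λ - 4)(λ² - 7λ + 2).
Step 3 — remaining eigenvalues from the quadratic λ² - 7λ + 2 = 0:
  Δ = 7² - 4·2 = 49 - 8 = 41,  λ = (7 ± √41)/2 = (7 ± 6.4031)/2 ≈ 6.7016 or 0.2984.
  Sorted: λ_1 = 6.7016,  λ_2 = 4,  λ_3 = 0.2984  (check: sum = 11 = tr ✓).

Step 4 — unit eigenvector for λ_1 ≈ 6.7016: v spans the null space of (Sigma - λ_1 I), whose rows are
  r_1 = (-3.7016, 1, 2),  r_2 = (1, -3.7016, -2),  r_3 = (2, -2, -1.7016).
  v is orthogonal to every row, so take v ∝ r_1 × r_2 = ((1)·(-2) - (2)·(-3.7016), (2)·(1) - (-3.7016)·(-2), (-3.7016)·(-3.7016) - (1)·(1)) ≈ (5.4031, -5.4031, 12.7016).
  Let u = (5.4031, -5.4031, 12.7016).
  ||u|| = √((5.4031)² + (-5.4031)² + (12.7016)²) = √(219.7172) ≈ 14.8229,  v_1 = u/||u|| ≈ (0.3645, -0.3645, 0.8569) (||v_1|| = 1).

λ_1 = 6.7016,  λ_2 = 4,  λ_3 = 0.2984;  v_1 ≈ (0.3645, -0.3645, 0.8569)


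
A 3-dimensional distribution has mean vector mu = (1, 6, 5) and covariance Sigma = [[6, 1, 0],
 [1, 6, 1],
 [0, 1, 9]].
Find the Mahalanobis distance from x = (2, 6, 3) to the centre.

Step 1 — centre the observation: (x - mu) = (1, 0, -2).

Step 2 — invert Sigma (cofactor / det for 3×3, or solve directly):
  Sigma^{-1} = [[0.1715, -0.0291, 0.0032],
 [-0.0291, 0.1748, -0.0194],
 [0.0032, -0.0194, 0.1133]].

Step 3 — form the quadratic (x - mu)^T · Sigma^{-1} · (x - mu):
  Sigma^{-1} · (x - mu) = (0.165, 0.0097, -0.2233).
  (x - mu)^T · [Sigma^{-1} · (x - mu)] = (1)·(0.165) + (0)·(0.0097) + (-2)·(-0.2233) = 0.6117.

Step 4 — take square root: d = √(0.6117) ≈ 0.7821.

d(x, mu) = √(0.6117) ≈ 0.7821


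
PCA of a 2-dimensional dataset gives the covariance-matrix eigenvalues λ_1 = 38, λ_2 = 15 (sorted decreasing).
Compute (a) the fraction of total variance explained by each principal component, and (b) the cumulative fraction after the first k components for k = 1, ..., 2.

Step 1 — total variance = trace(Sigma) = Σ λ_i = 38 + 15 = 53.

Step 2 — fraction explained by component i = λ_i / Σ λ:
  PC1: 38/53 = 0.717
  PC2: 15/53 = 0.283

Step 3 — cumulative fraction after k components = (λ_1 + ... + λ_k) / Σ λ:
  k = 1: 38/53 = 0.717
  k = 2: (38 + 15)/53 = 53/53 = 1

Summary (fraction, with percent):

explained: PC1 0.717 (71.7%), PC2 0.283 (28.3%);  cumulative: 0.717, 1


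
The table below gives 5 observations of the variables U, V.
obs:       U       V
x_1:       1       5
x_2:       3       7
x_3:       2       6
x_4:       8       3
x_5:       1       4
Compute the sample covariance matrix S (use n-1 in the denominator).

Step 1 — column means:
  mean(U) = (1 + 3 + 2 + 8 + 1) / 5 = 15/5 = 3
  mean(V) = (5 + 7 + 6 + 3 + 4) / 5 = 25/5 = 5

Step 2 — sample covariance S[i,j] = (1/(n-1)) · Σ_k (x_{k,i} - mean_i) · (x_{k,j} - mean_j), with n-1 = 4.
  S[U,U] = ((-2)·(-2) + (0)·(0) + (-1)·(-1) + (5)·(5) + (-2)·(-2)) / 4 = 34/4 = 8.5
  S[U,V] = ((-2)·(0) + (0)·(2) + (-1)·(1) + (5)·(-2) + (-2)·(-1)) / 4 = -9/4 = -2.25
  S[V,V] = ((0)·(0) + (2)·(2) + (1)·(1) + (-2)·(-2) + (-1)·(-1)) / 4 = 10/4 = 2.5

S is symmetric (S[j,i] = S[i,j]). Assembling:

S = [[8.5, -2.25],
 [-2.25, 2.5]]


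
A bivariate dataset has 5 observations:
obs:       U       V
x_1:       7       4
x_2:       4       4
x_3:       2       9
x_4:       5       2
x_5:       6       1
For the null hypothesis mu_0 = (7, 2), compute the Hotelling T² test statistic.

Step 1 — sample mean vector:
  mean(U) = (7 + 4 + 2 + 5 + 6) / 5 = 24/5 = 4.8
  mean(V) = (4 + 4 + 9 + 2 + 1) / 5 = 20/5 = 4
  x̄ = (4.8, 4),  deviation x̄ - mu_0 = (4.8, 4) - (7, 2) = (-2.2, 2).

Step 2 — sample covariance matrix, S[i,j] = (1/(n-1)) · Σ_k (x_{k,i} - mean_i) · (x_{k,j} - mean_j), divisor n-1 = 4:
  S[U,U] = ((2.2)·(2.2) + (-0.8)·(-0.8) + (-2.8)·(-2.8) + (0.2)·(0.2) + (1.2)·(1.2)) / 4 = 14.8/4 = 3.7
  S[U,V] = ((2.2)·(0) + (-0.8)·(0) + (-2.8)·(5) + (0.2)·(-2) + (1.2)·(-3)) / 4 = -18/4 = -4.5
  S[V,V] = ((0)·(0) + (0)·(0) + (5)·(5) + (-2)·(-2) + (-3)·(-3)) / 4 = 38/4 = 9.5
  S = [[3.7, -4.5],
 [-4.5, 9.5]].

Step 3 — invert S. det(S) = 3.7·9.5 - (-4.5)² = 14.9.
  S^{-1} = (1/det) · [[d, -b], [-b, a]] = [[0.6376, 0.302],
 [0.302, 0.2483]].

Step 4 — quadratic form (x̄ - mu_0)^T · S^{-1} · (x̄ - mu_0):
  S^{-1} · (x̄ - mu_0) = (-0.7987, -0.1678),
  (x̄ - mu_0)^T · [...] = (-2.2)·(-0.7987) + (2)·(-0.1678) = 1.4215.

Step 5 — scale by n: T² = 5 · 1.4215 = 7.1074.

T² ≈ 7.1074


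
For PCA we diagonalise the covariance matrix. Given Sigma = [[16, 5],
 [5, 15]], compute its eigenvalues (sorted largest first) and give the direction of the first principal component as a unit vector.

Step 1 — characteristic polynomial of 2×2 Sigma:
  det(Sigma - λI) = λ² - trace · λ + det = 0.
  trace = 16 + 15 = 31, det = 16·15 - (5)² = 215.
Step 2 — discriminant:
  Δ = trace² - 4·det = 961 - 860 = 101.
Step 3 — eigenvalues:
  λ = (trace ± √Δ)/2 = (31 ± 10.0499)/2,
  λ_1 = 20.5249,  λ_2 = 10.4751.

Step 4 — unit eigenvector for λ_1: solve (Sigma - λ_1 I)v = 0. First row:
  (16 - 20.5249)·v_x + (5)·v_y = 0, i.e. (-4.5249)·v_x + (5)·v_y = 0,
  so v ∝ (b, λ_1 - a) = (5, 4.5249) = u.
  ||u|| = √((5)² + (4.5249)²) = √(45.4751) ≈ 6.7435,
  v_1 = u/||u|| ≈ (0.7415, 0.671) (||v_1|| = 1).

λ_1 = 20.5249,  λ_2 = 10.4751;  v_1 ≈ (0.7415, 0.671)


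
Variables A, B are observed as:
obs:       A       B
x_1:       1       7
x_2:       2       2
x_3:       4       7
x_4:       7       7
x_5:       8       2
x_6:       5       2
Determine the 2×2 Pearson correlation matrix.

Step 1 — column means:
  mean(A) = (1 + 2 + 4 + 7 + 8 + 5) / 6 = 27/6 = 4.5
  mean(B) = (7 + 2 + 7 + 7 + 2 + 2) / 6 = 27/6 = 4.5

Step 2 — sample variances and covariances s[i,j] = (1/(n-1)) · Σ_k (x_{k,i} - mean_i) · (x_{k,j} - mean_j), with n-1 = 5:
  s[A,A] = ((-3.5)·(-3.5) + (-2.5)·(-2.5) + (-0.5)·(-0.5) + (2.5)·(2.5) + (3.5)·(3.5) + (0.5)·(0.5)) / 5 = 37.5/5 = 7.5
  s[A,B] = ((-3.5)·(2.5) + (-2.5)·(-2.5) + (-0.5)·(2.5) + (2.5)·(2.5) + (3.5)·(-2.5) + (0.5)·(-2.5)) / 5 = -7.5/5 = -1.5
  s[B,B] = ((2.5)·(2.5) + (-2.5)·(-2.5) + (2.5)·(2.5) + (2.5)·(2.5) + (-2.5)·(-2.5) + (-2.5)·(-2.5)) / 5 = 37.5/5 = 7.5
  Sample standard deviations s_i = √(s[i,i]):
  s(A) = √(7.5) = 2.7386
  s(B) = √(7.5) = 2.7386

Step 3 — r_{ij} = s_{ij} / (s_i · s_j):
  r[A,A] = 1 (diagonal).
  r[A,B] = -1.5 / (2.7386 · 2.7386) = -1.5 / 7.5 = -0.2
  r[B,B] = 1 (diagonal).

R is symmetric with unit diagonal. Assembling:

R = [[1, -0.2],
 [-0.2, 1]]


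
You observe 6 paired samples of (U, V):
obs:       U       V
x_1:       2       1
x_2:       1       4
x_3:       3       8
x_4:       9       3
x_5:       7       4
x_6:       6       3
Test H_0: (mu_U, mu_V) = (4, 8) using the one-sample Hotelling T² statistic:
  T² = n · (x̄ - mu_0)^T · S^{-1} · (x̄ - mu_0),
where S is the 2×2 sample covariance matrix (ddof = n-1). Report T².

Step 1 — sample mean vector:
  mean(U) = (2 + 1 + 3 + 9 + 7 + 6) / 6 = 28/6 = 4.6667
  mean(V) = (1 + 4 + 8 + 3 + 4 + 3) / 6 = 23/6 = 3.8333
  x̄ = (4.6667, 3.8333),  deviation x̄ - mu_0 = (4.6667, 3.8333) - (4, 8) = (0.6667, -4.1667).

Step 2 — sample covariance matrix, S[i,j] = (1/(n-1)) · Σ_k (x_{k,i} - mean_i) · (x_{k,j} - mean_j), divisor n-1 = 5:
  S[U,U] = ((-2.6667)·(-2.6667) + (-3.6667)·(-3.6667) + (-1.6667)·(-1.6667) + (4.3333)·(4.3333) + (2.3333)·(2.3333) + (1.3333)·(1.3333)) / 5 = 49.3333/5 = 9.8667
  S[U,V] = ((-2.6667)·(-2.8333) + (-3.6667)·(0.1667) + (-1.6667)·(4.1667) + (4.3333)·(-0.8333) + (2.3333)·(0.1667) + (1.3333)·(-0.8333)) / 5 = -4.3333/5 = -0.8667
  S[V,V] = ((-2.8333)·(-2.8333) + (0.1667)·(0.1667) + (4.1667)·(4.1667) + (-0.8333)·(-0.8333) + (0.1667)·(0.1667) + (-0.8333)·(-0.8333)) / 5 = 26.8333/5 = 5.3667
  S = [[9.8667, -0.8667],
 [-0.8667, 5.3667]].

Step 3 — invert S. det(S) = 9.8667·5.3667 - (-0.8667)² = 52.2.
  S^{-1} = (1/det) · [[d, -b], [-b, a]] = [[0.1028, 0.0166],
 [0.0166, 0.189]].

Step 4 — quadratic form (x̄ - mu_0)^T · S^{-1} · (x̄ - mu_0):
  S^{-1} · (x̄ - mu_0) = (-0.0006, -0.7765),
  (x̄ - mu_0)^T · [...] = (0.6667)·(-0.0006) + (-4.1667)·(-0.7765) = 3.235.

Step 5 — scale by n: T² = 6 · 3.235 = 19.41.

T² ≈ 19.41


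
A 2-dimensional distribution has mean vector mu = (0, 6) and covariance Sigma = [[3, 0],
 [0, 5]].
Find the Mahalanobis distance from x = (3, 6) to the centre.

Step 1 — centre the observation: (x - mu) = (3, 0).

Step 2 — invert Sigma. det(Sigma) = 3·5 - (0)² = 15.
  Sigma^{-1} = (1/det) · [[d, -b], [-b, a]] = [[0.3333, 0],
 [0, 0.2]].

Step 3 — form the quadratic (x - mu)^T · Sigma^{-1} · (x - mu):
  Sigma^{-1} · (x - mu) = (1, 0).
  (x - mu)^T · [Sigma^{-1} · (x - mu)] = (3)·(1) + (0)·(0) = 3.

Step 4 — take square root: d = √(3) ≈ 1.7321.

d(x, mu) = √(3) ≈ 1.7321


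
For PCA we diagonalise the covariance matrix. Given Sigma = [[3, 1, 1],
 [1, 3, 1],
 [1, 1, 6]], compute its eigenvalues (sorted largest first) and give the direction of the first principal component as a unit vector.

Step 1 — characteristic polynomial p(λ) = det(λI - Sigma) = λ³ - tr·λ² + c_1·λ - det, where tr = trace, c_1 = sum of the principal 2×2 minors, det = det(Sigma):
  tr = 3 + 3 + 6 = 12,
  c_1 = (3·3 - (1)²) + (3·6 - (1)²) + (3·6 - (1)²) = 8 + 17 + 17 = 42,
  det = 3·(3·6 - (1)²) - (1)·((1)·6 - (1)·(1)) + (1)·((1)·(1) - 3·(1)) = 3·(17) - (1)·(5) + (1)·(-2) = 44.
  So p(λ) = λ³ - 12λ² + 42λ - 44.
Step 2 — look for an integer root (rational root theorem: any rational root is an integer divisor of 44). Testing λ = 2:
  p(2) = 8 - 48 + 84 - 44 = 0  ✓
  Dividing out (λ - 2): p(λ) = (λ - 2)(λ² - 10λ + 22).
Step 3 — remaining eigenvalues from the quadratic λ² - 10λ + 22 = 0:
  Δ = 10² - 4·22 = 100 - 88 = 12,  λ = (10 ± √12)/2 = (10 ± 3.4641)/2 ≈ 6.7321 or 3.2679.
  Sorted: λ_1 = 6.7321,  λ_2 = 3.2679,  λ_3 = 2  (check: sum = 12 = tr ✓).

Step 4 — unit eigenvector for λ_1 ≈ 6.7321: v spans the null space of (Sigma - λ_1 I), whose rows are
  r_1 = (-3.7321, 1, 1),  r_2 = (1, -3.7321, 1),  r_3 = (1, 1, -0.7321).
  v is orthogonal to every row, so take v ∝ r_1 × r_2 = ((1)·(1) - (1)·(-3.7321), (1)·(1) - (-3.7321)·(1), (-3.7321)·(-3.7321) - (1)·(1)) ≈ (4.7321, 4.7321, 12.9282).
  Let u = (4.7321, 4.7321, 12.9282).
  ||u|| = √((4.7321)² + (4.7321)² + (12.9282)²) = √(211.923) ≈ 14.5576,  v_1 = u/||u|| ≈ (0.3251, 0.3251, 0.8881) (||v_1|| = 1).

λ_1 = 6.7321,  λ_2 = 3.2679,  λ_3 = 2;  v_1 ≈ (0.3251, 0.3251, 0.8881)


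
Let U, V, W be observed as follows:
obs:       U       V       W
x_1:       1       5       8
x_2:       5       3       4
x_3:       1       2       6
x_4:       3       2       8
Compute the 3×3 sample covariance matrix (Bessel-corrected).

Step 1 — column means:
  mean(U) = (1 + 5 + 1 + 3) / 4 = 10/4 = 2.5
  mean(V) = (5 + 3 + 2 + 2) / 4 = 12/4 = 3
  mean(W) = (8 + 4 + 6 + 8) / 4 = 26/4 = 6.5

Step 2 — sample covariance S[i,j] = (1/(n-1)) · Σ_k (x_{k,i} - mean_i) · (x_{k,j} - mean_j), with n-1 = 3.
  S[U,U] = ((-1.5)·(-1.5) + (2.5)·(2.5) + (-1.5)·(-1.5) + (0.5)·(0.5)) / 3 = 11/3 = 3.6667
  S[U,V] = ((-1.5)·(2) + (2.5)·(0) + (-1.5)·(-1) + (0.5)·(-1)) / 3 = -2/3 = -0.6667
  S[U,W] = ((-1.5)·(1.5) + (2.5)·(-2.5) + (-1.5)·(-0.5) + (0.5)·(1.5)) / 3 = -7/3 = -2.3333
  S[V,V] = ((2)·(2) + (0)·(0) + (-1)·(-1) + (-1)·(-1)) / 3 = 6/3 = 2
  S[V,W] = ((2)·(1.5) + (0)·(-2.5) + (-1)·(-0.5) + (-1)·(1.5)) / 3 = 2/3 = 0.6667
  S[W,W] = ((1.5)·(1.5) + (-2.5)·(-2.5) + (-0.5)·(-0.5) + (1.5)·(1.5)) / 3 = 11/3 = 3.6667

S is symmetric (S[j,i] = S[i,j]). Assembling:

S = [[3.6667, -0.6667, -2.3333],
 [-0.6667, 2, 0.6667],
 [-2.3333, 0.6667, 3.6667]]


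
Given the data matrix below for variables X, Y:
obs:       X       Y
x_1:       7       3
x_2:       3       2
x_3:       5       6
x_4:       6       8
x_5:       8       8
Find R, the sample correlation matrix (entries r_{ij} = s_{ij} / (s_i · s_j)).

Step 1 — column means:
  mean(X) = (7 + 3 + 5 + 6 + 8) / 5 = 29/5 = 5.8
  mean(Y) = (3 + 2 + 6 + 8 + 8) / 5 = 27/5 = 5.4

Step 2 — sample variances and covariances s[i,j] = (1/(n-1)) · Σ_k (x_{k,i} - mean_i) · (x_{k,j} - mean_j), with n-1 = 4:
  s[X,X] = ((1.2)·(1.2) + (-2.8)·(-2.8) + (-0.8)·(-0.8) + (0.2)·(0.2) + (2.2)·(2.2)) / 4 = 14.8/4 = 3.7
  s[X,Y] = ((1.2)·(-2.4) + (-2.8)·(-3.4) + (-0.8)·(0.6) + (0.2)·(2.6) + (2.2)·(2.6)) / 4 = 12.4/4 = 3.1
  s[Y,Y] = ((-2.4)·(-2.4) + (-3.4)·(-3.4) + (0.6)·(0.6) + (2.6)·(2.6) + (2.6)·(2.6)) / 4 = 31.2/4 = 7.8
  Sample standard deviations s_i = √(s[i,i]):
  s(X) = √(3.7) = 1.9235
  s(Y) = √(7.8) = 2.7928

Step 3 — r_{ij} = s_{ij} / (s_i · s_j):
  r[X,X] = 1 (diagonal).
  r[X,Y] = 3.1 / (1.9235 · 2.7928) = 3.1 / 5.3722 = 0.5771
  r[Y,Y] = 1 (diagonal).

R is symmetric with unit diagonal. Assembling:

R = [[1, 0.5771],
 [0.5771, 1]]


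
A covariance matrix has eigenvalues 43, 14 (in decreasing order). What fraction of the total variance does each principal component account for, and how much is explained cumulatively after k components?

Step 1 — total variance = trace(Sigma) = Σ λ_i = 43 + 14 = 57.

Step 2 — fraction explained by component i = λ_i / Σ λ:
  PC1: 43/57 = 0.7544
  PC2: 14/57 = 0.2456

Step 3 — cumulative fraction after k components = (λ_1 + ... + λ_k) / Σ λ:
  k = 1: 43/57 = 0.7544
  k = 2: (43 + 14)/57 = 57/57 = 1

Summary (fraction, with percent):

explained: PC1 0.7544 (75.44%), PC2 0.2456 (24.56%);  cumulative: 0.7544, 1


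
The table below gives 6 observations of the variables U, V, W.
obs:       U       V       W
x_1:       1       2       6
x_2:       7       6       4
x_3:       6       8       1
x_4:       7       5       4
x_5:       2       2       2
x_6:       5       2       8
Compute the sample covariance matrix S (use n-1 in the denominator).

Step 1 — column means:
  mean(U) = (1 + 7 + 6 + 7 + 2 + 5) / 6 = 28/6 = 4.6667
  mean(V) = (2 + 6 + 8 + 5 + 2 + 2) / 6 = 25/6 = 4.1667
  mean(W) = (6 + 4 + 1 + 4 + 2 + 8) / 6 = 25/6 = 4.1667

Step 2 — sample covariance S[i,j] = (1/(n-1)) · Σ_k (x_{k,i} - mean_i) · (x_{k,j} - mean_j), with n-1 = 5.
  S[U,U] = ((-3.6667)·(-3.6667) + (2.3333)·(2.3333) + (1.3333)·(1.3333) + (2.3333)·(2.3333) + (-2.6667)·(-2.6667) + (0.3333)·(0.3333)) / 5 = 33.3333/5 = 6.6667
  S[U,V] = ((-3.6667)·(-2.1667) + (2.3333)·(1.8333) + (1.3333)·(3.8333) + (2.3333)·(0.8333) + (-2.6667)·(-2.1667) + (0.3333)·(-2.1667)) / 5 = 24.3333/5 = 4.8667
  S[U,W] = ((-3.6667)·(1.8333) + (2.3333)·(-0.1667) + (1.3333)·(-3.1667) + (2.3333)·(-0.1667) + (-2.6667)·(-2.1667) + (0.3333)·(3.8333)) / 5 = -4.6667/5 = -0.9333
  S[V,V] = ((-2.1667)·(-2.1667) + (1.8333)·(1.8333) + (3.8333)·(3.8333) + (0.8333)·(0.8333) + (-2.1667)·(-2.1667) + (-2.1667)·(-2.1667)) / 5 = 32.8333/5 = 6.5667
  S[V,W] = ((-2.1667)·(1.8333) + (1.8333)·(-0.1667) + (3.8333)·(-3.1667) + (0.8333)·(-0.1667) + (-2.1667)·(-2.1667) + (-2.1667)·(3.8333)) / 5 = -20.1667/5 = -4.0333
  S[W,W] = ((1.8333)·(1.8333) + (-0.1667)·(-0.1667) + (-3.1667)·(-3.1667) + (-0.1667)·(-0.1667) + (-2.1667)·(-2.1667) + (3.8333)·(3.8333)) / 5 = 32.8333/5 = 6.5667

S is symmetric (S[j,i] = S[i,j]). Assembling:

S = [[6.6667, 4.8667, -0.9333],
 [4.8667, 6.5667, -4.0333],
 [-0.9333, -4.0333, 6.5667]]


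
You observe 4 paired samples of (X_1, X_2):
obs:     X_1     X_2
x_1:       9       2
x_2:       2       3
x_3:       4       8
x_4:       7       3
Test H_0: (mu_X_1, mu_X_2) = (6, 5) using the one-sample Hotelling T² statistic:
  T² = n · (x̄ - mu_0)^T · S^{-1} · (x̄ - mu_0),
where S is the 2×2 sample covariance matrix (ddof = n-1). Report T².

Step 1 — sample mean vector:
  mean(X_1) = (9 + 2 + 4 + 7) / 4 = 22/4 = 5.5
  mean(X_2) = (2 + 3 + 8 + 3) / 4 = 16/4 = 4
  x̄ = (5.5, 4),  deviation x̄ - mu_0 = (5.5, 4) - (6, 5) = (-0.5, -1).

Step 2 — sample covariance matrix, S[i,j] = (1/(n-1)) · Σ_k (x_{k,i} - mean_i) · (x_{k,j} - mean_j), divisor n-1 = 3:
  S[X_1,X_1] = ((3.5)·(3.5) + (-3.5)·(-3.5) + (-1.5)·(-1.5) + (1.5)·(1.5)) / 3 = 29/3 = 9.6667
  S[X_1,X_2] = ((3.5)·(-2) + (-3.5)·(-1) + (-1.5)·(4) + (1.5)·(-1)) / 3 = -11/3 = -3.6667
  S[X_2,X_2] = ((-2)·(-2) + (-1)·(-1) + (4)·(4) + (-1)·(-1)) / 3 = 22/3 = 7.3333
  S = [[9.6667, -3.6667],
 [-3.6667, 7.3333]].

Step 3 — invert S. det(S) = 9.6667·7.3333 - (-3.6667)² = 57.4444.
  S^{-1} = (1/det) · [[d, -b], [-b, a]] = [[0.1277, 0.0638],
 [0.0638, 0.1683]].

Step 4 — quadratic form (x̄ - mu_0)^T · S^{-1} · (x̄ - mu_0):
  S^{-1} · (x̄ - mu_0) = (-0.1277, -0.2002),
  (x̄ - mu_0)^T · [...] = (-0.5)·(-0.1277) + (-1)·(-0.2002) = 0.264.

Step 5 — scale by n: T² = 4 · 0.264 = 1.0561.

T² ≈ 1.0561


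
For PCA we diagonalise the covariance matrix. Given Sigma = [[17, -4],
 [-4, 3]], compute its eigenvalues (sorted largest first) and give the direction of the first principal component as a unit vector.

Step 1 — characteristic polynomial of 2×2 Sigma:
  det(Sigma - λI) = λ² - trace · λ + det = 0.
  trace = 17 + 3 = 20, det = 17·3 - (-4)² = 35.
Step 2 — discriminant:
  Δ = trace² - 4·det = 400 - 140 = 260.
Step 3 — eigenvalues:
  λ = (trace ± √Δ)/2 = (20 ± 16.1245)/2,
  λ_1 = 18.0623,  λ_2 = 1.9377.

Step 4 — unit eigenvector for λ_1: solve (Sigma - λ_1 I)v = 0. First row:
  (17 - 18.0623)·v_x + (-4)·v_y = 0, i.e. (-1.0623)·v_x + (-4)·v_y = 0,
  so v ∝ (b, λ_1 - a) = (-4, 1.0623); multiply by -1 so the first entry is positive: u = (4, -1.0623).
  ||u|| = √((4)² + (-1.0623)²) = √(17.1284) ≈ 4.1386,
  v_1 = u/||u|| ≈ (0.9665, -0.2567) (||v_1|| = 1).

λ_1 = 18.0623,  λ_2 = 1.9377;  v_1 ≈ (0.9665, -0.2567)


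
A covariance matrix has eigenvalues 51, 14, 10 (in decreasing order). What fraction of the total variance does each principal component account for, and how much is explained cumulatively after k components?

Step 1 — total variance = trace(Sigma) = Σ λ_i = 51 + 14 + 10 = 75.

Step 2 — fraction explained by component i = λ_i / Σ λ:
  PC1: 51/75 = 0.68
  PC2: 14/75 = 0.1867
  PC3: 10/75 = 0.1333

Step 3 — cumulative fraction after k components = (λ_1 + ... + λ_k) / Σ λ:
  k = 1: 51/75 = 0.68
  k = 2: (51 + 14)/75 = 65/75 = 0.8667
  k = 3: (51 + 14 + 10)/75 = 75/75 = 1

Summary (fraction, with percent):

explained: PC1 0.68 (68%), PC2 0.1867 (18.67%), PC3 0.1333 (13.33%);  cumulative: 0.68, 0.8667, 1


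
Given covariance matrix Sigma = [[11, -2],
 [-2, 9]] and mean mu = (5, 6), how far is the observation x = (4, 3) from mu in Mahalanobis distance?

Step 1 — centre the observation: (x - mu) = (-1, -3).

Step 2 — invert Sigma. det(Sigma) = 11·9 - (-2)² = 95.
  Sigma^{-1} = (1/det) · [[d, -b], [-b, a]] = [[0.0947, 0.0211],
 [0.0211, 0.1158]].

Step 3 — form the quadratic (x - mu)^T · Sigma^{-1} · (x - mu):
  Sigma^{-1} · (x - mu) = (-0.1579, -0.3684).
  (x - mu)^T · [Sigma^{-1} · (x - mu)] = (-1)·(-0.1579) + (-3)·(-0.3684) = 1.2632.

Step 4 — take square root: d = √(1.2632) ≈ 1.1239.

d(x, mu) = √(1.2632) ≈ 1.1239
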